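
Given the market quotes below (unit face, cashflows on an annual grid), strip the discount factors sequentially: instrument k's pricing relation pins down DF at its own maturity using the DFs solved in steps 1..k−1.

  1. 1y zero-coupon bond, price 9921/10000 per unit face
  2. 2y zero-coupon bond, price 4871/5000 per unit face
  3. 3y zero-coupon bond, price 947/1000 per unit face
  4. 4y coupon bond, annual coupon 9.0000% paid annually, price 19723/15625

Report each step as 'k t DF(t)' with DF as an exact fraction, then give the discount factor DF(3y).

step 1 [1y] zero: DF = P = 9921/10000 ≈ 0.992100
step 2 [2y] zero: DF = P = 4871/5000 ≈ 0.974200
step 3 [3y] zero: DF = P = 947/1000 ≈ 0.947000
step 4 [4y] bond c/1=9/100: DF=(19723/15625 − 9/100·(0.992100+0.974200+0.947000))/(1+9/100) = 367/400 ≈ 0.917500

1 1 9921/10000
2 2 4871/5000
3 3 947/1000
4 4 367/400
DF(3y) = 947/1000 ≈ 0.947000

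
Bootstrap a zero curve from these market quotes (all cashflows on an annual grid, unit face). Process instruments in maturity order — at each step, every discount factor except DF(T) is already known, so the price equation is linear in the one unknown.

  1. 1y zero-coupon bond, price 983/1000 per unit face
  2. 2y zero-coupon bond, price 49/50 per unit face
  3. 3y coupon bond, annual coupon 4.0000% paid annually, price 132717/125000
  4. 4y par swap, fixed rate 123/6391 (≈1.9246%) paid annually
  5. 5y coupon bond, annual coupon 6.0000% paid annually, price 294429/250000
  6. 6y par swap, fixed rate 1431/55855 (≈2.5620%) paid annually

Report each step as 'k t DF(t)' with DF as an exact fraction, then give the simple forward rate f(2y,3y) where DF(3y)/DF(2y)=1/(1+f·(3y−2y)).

step 1 [1y] zero: DF = P = 983/1000 ≈ 0.983000
step 2 [2y] zero: DF = P = 49/50 ≈ 0.980000
step 3 [3y] bond c/1=1/25: DF=(132717/125000 − 1/25·(0.983000+0.980000))/(1+1/25) = 4727/5000 ≈ 0.945400
step 4 [4y] swap r/1=123/6391: DF=(1 − 123/6391·(0.983000+0.980000+0.945400))/(1+123/6391) = 4631/5000 ≈ 0.926200
step 5 [5y] bond c/1=3/50: DF=(294429/250000 − 3/50·(0.983000+0.980000+0.945400+0.926200))/(1+3/50) = 447/500 ≈ 0.894000
step 6 [6y] swap r/1=1431/55855: DF=(1 − 1431/55855·(0.983000+0.980000+0.945400+0.926200+0.894000))/(1+1431/55855) = 8569/10000 ≈ 0.856900

1 1 983/1000
2 2 49/50
3 3 4727/5000
4 4 4631/5000
5 5 447/500
6 6 8569/10000
f(2y,3y) = ((49/50)/(4727/5000) − 1)/(1) = 173/4727 ≈ 3.6598%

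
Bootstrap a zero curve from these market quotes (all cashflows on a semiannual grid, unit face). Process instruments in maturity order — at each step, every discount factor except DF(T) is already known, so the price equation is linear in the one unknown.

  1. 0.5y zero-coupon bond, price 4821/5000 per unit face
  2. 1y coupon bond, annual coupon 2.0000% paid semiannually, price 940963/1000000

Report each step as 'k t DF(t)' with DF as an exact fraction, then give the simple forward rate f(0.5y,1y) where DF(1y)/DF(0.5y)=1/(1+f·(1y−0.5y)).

1 1/2 4821/5000
2 1 9221/10000
f(0.5y,1y) = ((4821/5000)/(9221/10000) − 1)/(1/2) = 842/9221 ≈ 9.1313%

step 1 [0.5y] zero: DF = P = 4821/5000 ≈ 0.964200
step 2 [1y] bond c/2=1/100: DF=(940963/1000000 − 1/100·(0.964200))/(1+1/100) = 9221/10000 ≈ 0.922100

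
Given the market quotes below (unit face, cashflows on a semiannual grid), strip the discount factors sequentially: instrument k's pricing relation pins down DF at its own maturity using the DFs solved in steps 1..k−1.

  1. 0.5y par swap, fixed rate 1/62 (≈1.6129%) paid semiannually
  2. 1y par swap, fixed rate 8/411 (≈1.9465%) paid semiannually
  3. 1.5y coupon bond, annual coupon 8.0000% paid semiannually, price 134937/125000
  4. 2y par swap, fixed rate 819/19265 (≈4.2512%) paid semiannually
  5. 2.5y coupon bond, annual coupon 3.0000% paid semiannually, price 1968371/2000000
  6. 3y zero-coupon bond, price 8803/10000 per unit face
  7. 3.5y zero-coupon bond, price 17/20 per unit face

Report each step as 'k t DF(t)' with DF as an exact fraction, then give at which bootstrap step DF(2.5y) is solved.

step 1 [0.5y] swap r/2=1/124: DF=(1 − 1/124·(0))/(1+1/124) = 124/125 ≈ 0.992000
step 2 [1y] swap r/2=4/411: DF=(1 − 4/411·(0.992000))/(1+4/411) = 613/625 ≈ 0.980800
step 3 [1.5y] bond c/2=1/25: DF=(134937/125000 − 1/25·(0.992000+0.980800))/(1+1/25) = 9621/10000 ≈ 0.962100
step 4 [2y] swap r/2=819/38530: DF=(1 − 819/38530·(0.992000+0.980800+0.962100))/(1+819/38530) = 9181/10000 ≈ 0.918100
step 5 [2.5y] bond c/2=3/200: DF=(1968371/2000000 − 3/200·(0.992000+0.980800+0.962100+0.918100))/(1+3/200) = 9127/10000 ≈ 0.912700
step 6 [3y] zero: DF = P = 8803/10000 ≈ 0.880300
step 7 [3.5y] zero: DF = P = 17/20 ≈ 0.850000

1 1/2 124/125
2 1 613/625
3 3/2 9621/10000
4 2 9181/10000
5 5/2 9127/10000
6 3 8803/10000
7 7/2 17/20
DF(2.5y) is solved at step 5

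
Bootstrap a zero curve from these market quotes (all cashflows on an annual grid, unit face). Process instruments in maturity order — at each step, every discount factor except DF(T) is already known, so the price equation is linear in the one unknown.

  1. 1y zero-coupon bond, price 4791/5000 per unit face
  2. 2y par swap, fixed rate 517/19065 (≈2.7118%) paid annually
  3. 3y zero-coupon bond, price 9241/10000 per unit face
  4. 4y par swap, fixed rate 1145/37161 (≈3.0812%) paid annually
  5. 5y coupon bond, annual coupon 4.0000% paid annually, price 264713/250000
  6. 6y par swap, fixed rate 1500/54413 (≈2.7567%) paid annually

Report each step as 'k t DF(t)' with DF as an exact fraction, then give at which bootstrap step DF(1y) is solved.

step 1 [1y] zero: DF = P = 4791/5000 ≈ 0.958200
step 2 [2y] swap r/1=517/19065: DF=(1 − 517/19065·(0.958200))/(1+517/19065) = 9483/10000 ≈ 0.948300
step 3 [3y] zero: DF = P = 9241/10000 ≈ 0.924100
step 4 [4y] swap r/1=1145/37161: DF=(1 − 1145/37161·(0.958200+0.948300+0.924100))/(1+1145/37161) = 1771/2000 ≈ 0.885500
step 5 [5y] bond c/1=1/25: DF=(264713/250000 − 1/25·(0.958200+0.948300+0.924100+0.885500))/(1+1/25) = 547/625 ≈ 0.875200
step 6 [6y] swap r/1=1500/54413: DF=(1 − 1500/54413·(0.958200+0.948300+0.924100+0.885500+0.875200))/(1+1500/54413) = 17/20 ≈ 0.850000

1 1 4791/5000
2 2 9483/10000
3 3 9241/10000
4 4 1771/2000
5 5 547/625
6 6 17/20
DF(1y) is solved at step 1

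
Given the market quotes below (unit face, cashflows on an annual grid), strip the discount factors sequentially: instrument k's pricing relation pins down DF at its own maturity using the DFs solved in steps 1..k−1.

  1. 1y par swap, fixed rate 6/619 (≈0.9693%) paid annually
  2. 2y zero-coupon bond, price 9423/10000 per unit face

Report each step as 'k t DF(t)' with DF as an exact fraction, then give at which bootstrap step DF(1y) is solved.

step 1 [1y] swap r/1=6/619: DF=(1 − 6/619·(0))/(1+6/619) = 619/625 ≈ 0.990400
step 2 [2y] zero: DF = P = 9423/10000 ≈ 0.942300

1 1 619/625
2 2 9423/10000
DF(1y) is solved at step 1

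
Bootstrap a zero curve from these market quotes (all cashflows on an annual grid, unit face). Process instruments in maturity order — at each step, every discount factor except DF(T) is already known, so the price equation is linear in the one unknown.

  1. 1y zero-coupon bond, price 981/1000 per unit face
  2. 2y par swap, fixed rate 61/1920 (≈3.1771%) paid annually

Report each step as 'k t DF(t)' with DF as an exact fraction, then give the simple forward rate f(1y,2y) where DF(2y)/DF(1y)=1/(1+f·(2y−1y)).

step 1 [1y] zero: DF = P = 981/1000 ≈ 0.981000
step 2 [2y] swap r/1=61/1920: DF=(1 − 61/1920·(0.981000))/(1+61/1920) = 939/1000 ≈ 0.939000

1 1 981/1000
2 2 939/1000
f(1y,2y) = ((981/1000)/(939/1000) − 1)/(1) = 14/313 ≈ 4.4728%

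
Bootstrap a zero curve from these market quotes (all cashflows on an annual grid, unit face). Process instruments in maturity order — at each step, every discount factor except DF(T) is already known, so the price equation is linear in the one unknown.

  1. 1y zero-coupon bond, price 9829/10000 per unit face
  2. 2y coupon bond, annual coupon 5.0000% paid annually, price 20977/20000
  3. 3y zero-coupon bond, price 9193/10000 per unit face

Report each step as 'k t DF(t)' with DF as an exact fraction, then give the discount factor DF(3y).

step 1 [1y] zero: DF = P = 9829/10000 ≈ 0.982900
step 2 [2y] bond c/1=1/20: DF=(20977/20000 − 1/20·(0.982900))/(1+1/20) = 9521/10000 ≈ 0.952100
step 3 [3y] zero: DF = P = 9193/10000 ≈ 0.919300

1 1 9829/10000
2 2 9521/10000
3 3 9193/10000
DF(3y) = 9193/10000 ≈ 0.919300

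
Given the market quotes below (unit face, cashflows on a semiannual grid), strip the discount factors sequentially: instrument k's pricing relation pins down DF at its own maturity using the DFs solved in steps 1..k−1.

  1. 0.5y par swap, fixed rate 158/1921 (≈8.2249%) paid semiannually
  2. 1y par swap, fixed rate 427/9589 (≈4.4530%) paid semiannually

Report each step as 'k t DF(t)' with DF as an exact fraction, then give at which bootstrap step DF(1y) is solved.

1 1/2 1921/2000
2 1 9573/10000
DF(1y) is solved at step 2

step 1 [0.5y] swap r/2=79/1921: DF=(1 − 79/1921·(0))/(1+79/1921) = 1921/2000 ≈ 0.960500
step 2 [1y] swap r/2=427/19178: DF=(1 − 427/19178·(0.960500))/(1+427/19178) = 9573/10000 ≈ 0.957300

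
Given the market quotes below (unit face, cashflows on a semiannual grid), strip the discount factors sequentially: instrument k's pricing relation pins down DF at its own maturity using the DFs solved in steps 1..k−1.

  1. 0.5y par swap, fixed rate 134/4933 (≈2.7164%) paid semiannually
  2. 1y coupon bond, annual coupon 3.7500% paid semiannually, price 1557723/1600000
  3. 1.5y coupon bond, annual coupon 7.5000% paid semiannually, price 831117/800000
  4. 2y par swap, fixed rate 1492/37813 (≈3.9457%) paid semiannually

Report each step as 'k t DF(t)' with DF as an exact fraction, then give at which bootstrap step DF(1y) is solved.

step 1 [0.5y] swap r/2=67/4933: DF=(1 − 67/4933·(0))/(1+67/4933) = 4933/5000 ≈ 0.986600
step 2 [1y] bond c/2=3/160: DF=(1557723/1600000 − 3/160·(0.986600))/(1+3/160) = 15/16 ≈ 0.937500
step 3 [1.5y] bond c/2=3/80: DF=(831117/800000 − 3/80·(0.986600+0.937500))/(1+3/80) = 4659/5000 ≈ 0.931800
step 4 [2y] swap r/2=746/37813: DF=(1 − 746/37813·(0.986600+0.937500+0.931800))/(1+746/37813) = 4627/5000 ≈ 0.925400

1 1/2 4933/5000
2 1 15/16
3 3/2 4659/5000
4 2 4627/5000
DF(1y) is solved at step 2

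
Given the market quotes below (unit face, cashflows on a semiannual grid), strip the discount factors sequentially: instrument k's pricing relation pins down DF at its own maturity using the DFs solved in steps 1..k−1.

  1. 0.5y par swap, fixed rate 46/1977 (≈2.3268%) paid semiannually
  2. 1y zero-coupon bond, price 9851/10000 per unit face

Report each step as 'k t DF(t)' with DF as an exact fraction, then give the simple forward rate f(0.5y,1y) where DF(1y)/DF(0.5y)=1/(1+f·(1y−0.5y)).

step 1 [0.5y] swap r/2=23/1977: DF=(1 − 23/1977·(0))/(1+23/1977) = 1977/2000 ≈ 0.988500
step 2 [1y] zero: DF = P = 9851/10000 ≈ 0.985100

1 1/2 1977/2000
2 1 9851/10000
f(0.5y,1y) = ((1977/2000)/(9851/10000) − 1)/(1/2) = 68/9851 ≈ 0.6903%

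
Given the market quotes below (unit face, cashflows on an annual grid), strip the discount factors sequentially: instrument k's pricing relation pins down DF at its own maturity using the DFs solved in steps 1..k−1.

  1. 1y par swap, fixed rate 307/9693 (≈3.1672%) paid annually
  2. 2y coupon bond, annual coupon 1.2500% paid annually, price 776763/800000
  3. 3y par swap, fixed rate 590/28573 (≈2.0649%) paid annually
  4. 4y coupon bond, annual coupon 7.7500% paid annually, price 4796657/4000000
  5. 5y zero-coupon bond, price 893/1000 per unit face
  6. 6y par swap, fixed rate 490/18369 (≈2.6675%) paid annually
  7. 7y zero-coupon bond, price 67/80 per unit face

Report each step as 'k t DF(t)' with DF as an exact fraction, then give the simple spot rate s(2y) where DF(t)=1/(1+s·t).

step 1 [1y] swap r/1=307/9693: DF=(1 − 307/9693·(0))/(1+307/9693) = 9693/10000 ≈ 0.969300
step 2 [2y] bond c/1=1/80: DF=(776763/800000 − 1/80·(0.969300))/(1+1/80) = 947/1000 ≈ 0.947000
step 3 [3y] swap r/1=590/28573: DF=(1 − 590/28573·(0.969300+0.947000))/(1+590/28573) = 941/1000 ≈ 0.941000
step 4 [4y] bond c/1=31/400: DF=(4796657/4000000 − 31/400·(0.969300+0.947000+0.941000))/(1+31/400) = 4537/5000 ≈ 0.907400
step 5 [5y] zero: DF = P = 893/1000 ≈ 0.893000
step 6 [6y] swap r/1=490/18369: DF=(1 − 490/18369·(0.969300+0.947000+0.941000+0.907400+0.893000))/(1+490/18369) = 853/1000 ≈ 0.853000
step 7 [7y] zero: DF = P = 67/80 ≈ 0.837500

1 1 9693/10000
2 2 947/1000
3 3 941/1000
4 4 4537/5000
5 5 893/1000
6 6 853/1000
7 7 67/80
s(2y) = (1/(947/1000) − 1)/(2) = 53/1894 ≈ 2.7983%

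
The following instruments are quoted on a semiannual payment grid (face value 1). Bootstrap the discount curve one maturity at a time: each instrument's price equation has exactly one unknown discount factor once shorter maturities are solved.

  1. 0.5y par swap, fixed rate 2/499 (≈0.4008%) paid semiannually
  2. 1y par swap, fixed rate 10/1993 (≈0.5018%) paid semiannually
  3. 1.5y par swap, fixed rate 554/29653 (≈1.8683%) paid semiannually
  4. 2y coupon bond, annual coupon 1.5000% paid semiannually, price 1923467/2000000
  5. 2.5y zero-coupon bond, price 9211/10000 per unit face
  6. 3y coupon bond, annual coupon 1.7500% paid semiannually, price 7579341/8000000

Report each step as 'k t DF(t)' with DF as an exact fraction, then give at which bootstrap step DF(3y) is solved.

1 1/2 499/500
2 1 199/200
3 3/2 9723/10000
4 2 373/400
5 5/2 9211/10000
6 3 4487/5000
DF(3y) is solved at step 6

step 1 [0.5y] swap r/2=1/499: DF=(1 − 1/499·(0))/(1+1/499) = 499/500 ≈ 0.998000
step 2 [1y] swap r/2=5/1993: DF=(1 − 5/1993·(0.998000))/(1+5/1993) = 199/200 ≈ 0.995000
step 3 [1.5y] swap r/2=277/29653: DF=(1 − 277/29653·(0.998000+0.995000))/(1+277/29653) = 9723/10000 ≈ 0.972300
step 4 [2y] bond c/2=3/400: DF=(1923467/2000000 − 3/400·(0.998000+0.995000+0.972300))/(1+3/400) = 373/400 ≈ 0.932500
step 5 [2.5y] zero: DF = P = 9211/10000 ≈ 0.921100
step 6 [3y] bond c/2=7/800: DF=(7579341/8000000 − 7/800·(0.998000+0.995000+0.972300+0.932500+0.921100))/(1+7/800) = 4487/5000 ≈ 0.897400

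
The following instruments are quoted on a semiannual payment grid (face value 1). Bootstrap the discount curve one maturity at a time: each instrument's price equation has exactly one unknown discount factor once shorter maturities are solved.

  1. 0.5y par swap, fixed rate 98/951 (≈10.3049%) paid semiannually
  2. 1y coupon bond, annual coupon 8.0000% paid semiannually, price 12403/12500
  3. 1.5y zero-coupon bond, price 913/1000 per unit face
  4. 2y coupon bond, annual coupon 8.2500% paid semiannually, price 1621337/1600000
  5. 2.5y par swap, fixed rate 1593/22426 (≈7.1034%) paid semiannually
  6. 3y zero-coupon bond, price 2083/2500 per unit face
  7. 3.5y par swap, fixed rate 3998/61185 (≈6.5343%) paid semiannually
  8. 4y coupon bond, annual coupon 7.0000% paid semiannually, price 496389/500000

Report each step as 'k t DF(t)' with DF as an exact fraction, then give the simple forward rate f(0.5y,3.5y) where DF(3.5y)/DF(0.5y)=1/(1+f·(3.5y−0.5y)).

step 1 [0.5y] swap r/2=49/951: DF=(1 − 49/951·(0))/(1+49/951) = 951/1000 ≈ 0.951000
step 2 [1y] bond c/2=1/25: DF=(12403/12500 − 1/25·(0.951000))/(1+1/25) = 367/400 ≈ 0.917500
step 3 [1.5y] zero: DF = P = 913/1000 ≈ 0.913000
step 4 [2y] bond c/2=33/800: DF=(1621337/1600000 − 33/800·(0.951000+0.917500+0.913000))/(1+33/800) = 863/1000 ≈ 0.863000
step 5 [2.5y] swap r/2=1593/44852: DF=(1 − 1593/44852·(0.951000+0.917500+0.913000+0.863000))/(1+1593/44852) = 8407/10000 ≈ 0.840700
step 6 [3y] zero: DF = P = 2083/2500 ≈ 0.833200
step 7 [3.5y] swap r/2=1999/61185: DF=(1 − 1999/61185·(0.951000+0.917500+0.913000+0.863000+0.840700+0.833200))/(1+1999/61185) = 8001/10000 ≈ 0.800100
step 8 [4y] bond c/2=7/200: DF=(496389/500000 − 7/200·(0.951000+0.917500+0.913000+0.863000+0.840700+0.833200+0.800100))/(1+7/200) = 7523/10000 ≈ 0.752300

1 1/2 951/1000
2 1 367/400
3 3/2 913/1000
4 2 863/1000
5 5/2 8407/10000
6 3 2083/2500
7 7/2 8001/10000
8 4 7523/10000
f(0.5y,3.5y) = ((951/1000)/(8001/10000) − 1)/(3) = 503/8001 ≈ 6.2867%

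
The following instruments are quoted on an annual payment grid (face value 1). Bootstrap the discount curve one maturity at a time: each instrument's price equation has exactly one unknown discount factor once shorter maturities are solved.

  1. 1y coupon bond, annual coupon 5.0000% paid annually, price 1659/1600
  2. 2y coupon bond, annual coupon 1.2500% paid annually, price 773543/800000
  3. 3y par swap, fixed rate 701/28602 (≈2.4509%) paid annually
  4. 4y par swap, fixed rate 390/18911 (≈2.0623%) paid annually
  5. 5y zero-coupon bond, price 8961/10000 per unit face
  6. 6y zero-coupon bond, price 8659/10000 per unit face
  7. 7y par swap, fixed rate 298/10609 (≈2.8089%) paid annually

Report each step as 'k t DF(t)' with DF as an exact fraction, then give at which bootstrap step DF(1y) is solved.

step 1 [1y] bond c/1=1/20: DF=(1659/1600 − 1/20·(0))/(1+1/20) = 79/80 ≈ 0.987500
step 2 [2y] bond c/1=1/80: DF=(773543/800000 − 1/80·(0.987500))/(1+1/80) = 2357/2500 ≈ 0.942800
step 3 [3y] swap r/1=701/28602: DF=(1 − 701/28602·(0.987500+0.942800))/(1+701/28602) = 9299/10000 ≈ 0.929900
step 4 [4y] swap r/1=390/18911: DF=(1 − 390/18911·(0.987500+0.942800+0.929900))/(1+390/18911) = 461/500 ≈ 0.922000
step 5 [5y] zero: DF = P = 8961/10000 ≈ 0.896100
step 6 [6y] zero: DF = P = 8659/10000 ≈ 0.865900
step 7 [7y] swap r/1=298/10609: DF=(1 − 298/10609·(0.987500+0.942800+0.929900+0.922000+0.896100+0.865900))/(1+298/10609) = 2053/2500 ≈ 0.821200

1 1 79/80
2 2 2357/2500
3 3 9299/10000
4 4 461/500
5 5 8961/10000
6 6 8659/10000
7 7 2053/2500
DF(1y) is solved at step 1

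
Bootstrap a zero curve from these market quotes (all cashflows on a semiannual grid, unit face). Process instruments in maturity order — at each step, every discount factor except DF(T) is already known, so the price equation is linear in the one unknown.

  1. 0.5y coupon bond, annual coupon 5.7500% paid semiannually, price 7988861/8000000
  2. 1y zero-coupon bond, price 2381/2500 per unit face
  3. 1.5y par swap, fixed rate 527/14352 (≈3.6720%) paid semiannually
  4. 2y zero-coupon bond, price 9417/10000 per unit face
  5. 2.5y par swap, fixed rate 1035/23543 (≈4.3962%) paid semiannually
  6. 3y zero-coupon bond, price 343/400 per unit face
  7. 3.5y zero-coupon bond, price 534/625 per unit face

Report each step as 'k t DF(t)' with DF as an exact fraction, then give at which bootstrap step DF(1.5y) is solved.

1 1/2 9707/10000
2 1 2381/2500
3 3/2 9473/10000
4 2 9417/10000
5 5/2 1793/2000
6 3 343/400
7 7/2 534/625
DF(1.5y) is solved at step 3

step 1 [0.5y] bond c/2=23/800: DF=(7988861/8000000 − 23/800·(0))/(1+23/800) = 9707/10000 ≈ 0.970700
step 2 [1y] zero: DF = P = 2381/2500 ≈ 0.952400
step 3 [1.5y] swap r/2=527/28704: DF=(1 − 527/28704·(0.970700+0.952400))/(1+527/28704) = 9473/10000 ≈ 0.947300
step 4 [2y] zero: DF = P = 9417/10000 ≈ 0.941700
step 5 [2.5y] swap r/2=1035/47086: DF=(1 − 1035/47086·(0.970700+0.952400+0.947300+0.941700))/(1+1035/47086) = 1793/2000 ≈ 0.896500
step 6 [3y] zero: DF = P = 343/400 ≈ 0.857500
step 7 [3.5y] zero: DF = P = 534/625 ≈ 0.854400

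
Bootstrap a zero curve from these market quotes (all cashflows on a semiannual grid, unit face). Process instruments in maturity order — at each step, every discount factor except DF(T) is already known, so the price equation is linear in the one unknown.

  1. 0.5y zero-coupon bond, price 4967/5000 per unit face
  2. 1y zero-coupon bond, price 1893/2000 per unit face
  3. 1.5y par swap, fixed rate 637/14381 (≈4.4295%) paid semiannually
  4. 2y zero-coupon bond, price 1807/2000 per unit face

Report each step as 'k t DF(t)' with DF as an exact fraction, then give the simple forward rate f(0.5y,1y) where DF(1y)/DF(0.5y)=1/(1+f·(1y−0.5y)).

step 1 [0.5y] zero: DF = P = 4967/5000 ≈ 0.993400
step 2 [1y] zero: DF = P = 1893/2000 ≈ 0.946500
step 3 [1.5y] swap r/2=637/28762: DF=(1 − 637/28762·(0.993400+0.946500))/(1+637/28762) = 9363/10000 ≈ 0.936300
step 4 [2y] zero: DF = P = 1807/2000 ≈ 0.903500

1 1/2 4967/5000
2 1 1893/2000
3 3/2 9363/10000
4 2 1807/2000
f(0.5y,1y) = ((4967/5000)/(1893/2000) − 1)/(1/2) = 938/9465 ≈ 9.9102%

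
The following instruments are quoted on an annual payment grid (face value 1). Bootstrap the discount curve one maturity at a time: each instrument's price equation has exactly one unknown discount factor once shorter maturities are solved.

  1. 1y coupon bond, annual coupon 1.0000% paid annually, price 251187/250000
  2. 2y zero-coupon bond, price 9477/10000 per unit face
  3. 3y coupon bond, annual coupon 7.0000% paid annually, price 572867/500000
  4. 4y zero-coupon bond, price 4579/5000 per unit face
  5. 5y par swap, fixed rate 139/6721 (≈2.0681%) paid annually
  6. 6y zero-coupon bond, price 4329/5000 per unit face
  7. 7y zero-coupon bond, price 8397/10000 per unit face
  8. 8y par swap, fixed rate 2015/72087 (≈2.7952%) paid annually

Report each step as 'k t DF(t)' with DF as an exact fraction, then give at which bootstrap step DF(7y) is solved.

step 1 [1y] bond c/1=1/100: DF=(251187/250000 − 1/100·(0))/(1+1/100) = 2487/2500 ≈ 0.994800
step 2 [2y] zero: DF = P = 9477/10000 ≈ 0.947700
step 3 [3y] bond c/1=7/100: DF=(572867/500000 − 7/100·(0.994800+0.947700))/(1+7/100) = 9437/10000 ≈ 0.943700
step 4 [4y] zero: DF = P = 4579/5000 ≈ 0.915800
step 5 [5y] swap r/1=139/6721: DF=(1 − 139/6721·(0.994800+0.947700+0.943700+0.915800))/(1+139/6721) = 9027/10000 ≈ 0.902700
step 6 [6y] zero: DF = P = 4329/5000 ≈ 0.865800
step 7 [7y] zero: DF = P = 8397/10000 ≈ 0.839700
step 8 [8y] swap r/1=2015/72087: DF=(1 − 2015/72087·(0.994800+0.947700+0.943700+0.915800+0.902700+0.865800+0.839700))/(1+2015/72087) = 1597/2000 ≈ 0.798500

1 1 2487/2500
2 2 9477/10000
3 3 9437/10000
4 4 4579/5000
5 5 9027/10000
6 6 4329/5000
7 7 8397/10000
8 8 1597/2000
DF(7y) is solved at step 7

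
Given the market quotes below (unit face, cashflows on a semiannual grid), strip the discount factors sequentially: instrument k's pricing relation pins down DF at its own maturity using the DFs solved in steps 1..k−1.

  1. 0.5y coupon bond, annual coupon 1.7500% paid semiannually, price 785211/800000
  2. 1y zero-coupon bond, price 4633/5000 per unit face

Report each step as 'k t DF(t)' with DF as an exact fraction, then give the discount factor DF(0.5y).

step 1 [0.5y] bond c/2=7/800: DF=(785211/800000 − 7/800·(0))/(1+7/800) = 973/1000 ≈ 0.973000
step 2 [1y] zero: DF = P = 4633/5000 ≈ 0.926600

1 1/2 973/1000
2 1 4633/5000
DF(0.5y) = 973/1000 ≈ 0.973000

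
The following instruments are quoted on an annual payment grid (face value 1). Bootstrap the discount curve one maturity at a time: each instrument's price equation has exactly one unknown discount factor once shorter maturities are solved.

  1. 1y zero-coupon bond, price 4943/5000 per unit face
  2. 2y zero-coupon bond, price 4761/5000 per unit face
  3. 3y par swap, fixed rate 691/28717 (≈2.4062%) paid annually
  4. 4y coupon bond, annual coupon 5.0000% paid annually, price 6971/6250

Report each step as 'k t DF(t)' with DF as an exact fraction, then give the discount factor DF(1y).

1 1 4943/5000
2 2 4761/5000
3 3 9309/10000
4 4 1851/2000
DF(1y) = 4943/5000 ≈ 0.988600

step 1 [1y] zero: DF = P = 4943/5000 ≈ 0.988600
step 2 [2y] zero: DF = P = 4761/5000 ≈ 0.952200
step 3 [3y] swap r/1=691/28717: DF=(1 − 691/28717·(0.988600+0.952200))/(1+691/28717) = 9309/10000 ≈ 0.930900
step 4 [4y] bond c/1=1/20: DF=(6971/6250 − 1/20·(0.988600+0.952200+0.930900))/(1+1/20) = 1851/2000 ≈ 0.925500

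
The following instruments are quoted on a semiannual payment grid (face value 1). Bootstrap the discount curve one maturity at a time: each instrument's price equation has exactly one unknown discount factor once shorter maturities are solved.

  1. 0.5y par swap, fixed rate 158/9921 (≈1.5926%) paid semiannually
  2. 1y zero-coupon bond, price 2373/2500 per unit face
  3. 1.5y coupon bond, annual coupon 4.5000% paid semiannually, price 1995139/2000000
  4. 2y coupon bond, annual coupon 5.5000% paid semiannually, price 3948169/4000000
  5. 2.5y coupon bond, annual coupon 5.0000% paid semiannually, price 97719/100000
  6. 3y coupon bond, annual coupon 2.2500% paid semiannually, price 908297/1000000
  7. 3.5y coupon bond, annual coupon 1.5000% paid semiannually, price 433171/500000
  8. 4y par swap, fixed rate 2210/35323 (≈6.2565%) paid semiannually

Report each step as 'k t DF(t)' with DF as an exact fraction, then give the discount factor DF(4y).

step 1 [0.5y] swap r/2=79/9921: DF=(1 − 79/9921·(0))/(1+79/9921) = 9921/10000 ≈ 0.992100
step 2 [1y] zero: DF = P = 2373/2500 ≈ 0.949200
step 3 [1.5y] bond c/2=9/400: DF=(1995139/2000000 − 9/400·(0.992100+0.949200))/(1+9/400) = 9329/10000 ≈ 0.932900
step 4 [2y] bond c/2=11/400: DF=(3948169/4000000 − 11/400·(0.992100+0.949200+0.932900))/(1+11/400) = 8837/10000 ≈ 0.883700
step 5 [2.5y] bond c/2=1/40: DF=(97719/100000 − 1/40·(0.992100+0.949200+0.932900+0.883700))/(1+1/40) = 8617/10000 ≈ 0.861700
step 6 [3y] bond c/2=9/800: DF=(908297/1000000 − 9/800·(0.992100+0.949200+0.932900+0.883700+0.861700))/(1+9/800) = 2117/2500 ≈ 0.846800
step 7 [3.5y] bond c/2=3/400: DF=(433171/500000 − 3/400·(0.992100+0.949200+0.932900+0.883700+0.861700+0.846800))/(1+3/400) = 512/625 ≈ 0.819200
step 8 [4y] swap r/2=1105/35323: DF=(1 − 1105/35323·(0.992100+0.949200+0.932900+0.883700+0.861700+0.846800+0.819200))/(1+1105/35323) = 779/1000 ≈ 0.779000

1 1/2 9921/10000
2 1 2373/2500
3 3/2 9329/10000
4 2 8837/10000
5 5/2 8617/10000
6 3 2117/2500
7 7/2 512/625
8 4 779/1000
DF(4y) = 779/1000 ≈ 0.779000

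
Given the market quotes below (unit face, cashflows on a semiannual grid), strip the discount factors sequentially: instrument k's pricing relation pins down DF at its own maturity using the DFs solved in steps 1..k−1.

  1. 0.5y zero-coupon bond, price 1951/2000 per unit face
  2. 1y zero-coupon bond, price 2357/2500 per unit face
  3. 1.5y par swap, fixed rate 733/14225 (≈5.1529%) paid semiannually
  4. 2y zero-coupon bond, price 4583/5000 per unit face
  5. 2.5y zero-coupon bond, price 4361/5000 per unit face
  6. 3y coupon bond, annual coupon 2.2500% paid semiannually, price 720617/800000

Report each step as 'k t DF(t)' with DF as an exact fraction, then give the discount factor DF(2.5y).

step 1 [0.5y] zero: DF = P = 1951/2000 ≈ 0.975500
step 2 [1y] zero: DF = P = 2357/2500 ≈ 0.942800
step 3 [1.5y] swap r/2=733/28450: DF=(1 − 733/28450·(0.975500+0.942800))/(1+733/28450) = 9267/10000 ≈ 0.926700
step 4 [2y] zero: DF = P = 4583/5000 ≈ 0.916600
step 5 [2.5y] zero: DF = P = 4361/5000 ≈ 0.872200
step 6 [3y] bond c/2=9/800: DF=(720617/800000 − 9/800·(0.975500+0.942800+0.926700+0.916600+0.872200))/(1+9/800) = 1049/1250 ≈ 0.839200

1 1/2 1951/2000
2 1 2357/2500
3 3/2 9267/10000
4 2 4583/5000
5 5/2 4361/5000
6 3 1049/1250
DF(2.5y) = 4361/5000 ≈ 0.872200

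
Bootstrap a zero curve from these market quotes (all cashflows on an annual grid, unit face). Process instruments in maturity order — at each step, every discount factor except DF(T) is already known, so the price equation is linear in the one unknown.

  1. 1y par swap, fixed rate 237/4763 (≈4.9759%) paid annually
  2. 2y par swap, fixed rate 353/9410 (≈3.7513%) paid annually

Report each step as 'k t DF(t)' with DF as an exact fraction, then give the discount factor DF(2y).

1 1 4763/5000
2 2 4647/5000
DF(2y) = 4647/5000 ≈ 0.929400

step 1 [1y] swap r/1=237/4763: DF=(1 − 237/4763·(0))/(1+237/4763) = 4763/5000 ≈ 0.952600
step 2 [2y] swap r/1=353/9410: DF=(1 − 353/9410·(0.952600))/(1+353/9410) = 4647/5000 ≈ 0.929400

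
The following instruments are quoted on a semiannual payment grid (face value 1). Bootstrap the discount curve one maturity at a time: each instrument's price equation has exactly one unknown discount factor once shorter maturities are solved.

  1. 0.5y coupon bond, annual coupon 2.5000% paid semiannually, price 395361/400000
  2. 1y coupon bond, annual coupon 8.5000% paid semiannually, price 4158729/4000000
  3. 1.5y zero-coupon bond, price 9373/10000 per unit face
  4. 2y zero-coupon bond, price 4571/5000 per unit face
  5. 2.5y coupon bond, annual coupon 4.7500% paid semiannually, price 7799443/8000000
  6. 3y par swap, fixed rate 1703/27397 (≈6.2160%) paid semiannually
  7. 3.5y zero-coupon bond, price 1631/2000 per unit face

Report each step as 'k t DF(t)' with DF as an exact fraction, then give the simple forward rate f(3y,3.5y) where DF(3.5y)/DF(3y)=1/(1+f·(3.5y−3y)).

step 1 [0.5y] bond c/2=1/80: DF=(395361/400000 − 1/80·(0))/(1+1/80) = 4881/5000 ≈ 0.976200
step 2 [1y] bond c/2=17/400: DF=(4158729/4000000 − 17/400·(0.976200))/(1+17/400) = 383/400 ≈ 0.957500
step 3 [1.5y] zero: DF = P = 9373/10000 ≈ 0.937300
step 4 [2y] zero: DF = P = 4571/5000 ≈ 0.914200
step 5 [2.5y] bond c/2=19/800: DF=(7799443/8000000 − 19/800·(0.976200+0.957500+0.937300+0.914200))/(1+19/800) = 1729/2000 ≈ 0.864500
step 6 [3y] swap r/2=1703/54794: DF=(1 − 1703/54794·(0.976200+0.957500+0.937300+0.914200+0.864500))/(1+1703/54794) = 8297/10000 ≈ 0.829700
step 7 [3.5y] zero: DF = P = 1631/2000 ≈ 0.815500

1 1/2 4881/5000
2 1 383/400
3 3/2 9373/10000
4 2 4571/5000
5 5/2 1729/2000
6 3 8297/10000
7 7/2 1631/2000
f(3y,3.5y) = ((8297/10000)/(1631/2000) − 1)/(1/2) = 284/8155 ≈ 3.4825%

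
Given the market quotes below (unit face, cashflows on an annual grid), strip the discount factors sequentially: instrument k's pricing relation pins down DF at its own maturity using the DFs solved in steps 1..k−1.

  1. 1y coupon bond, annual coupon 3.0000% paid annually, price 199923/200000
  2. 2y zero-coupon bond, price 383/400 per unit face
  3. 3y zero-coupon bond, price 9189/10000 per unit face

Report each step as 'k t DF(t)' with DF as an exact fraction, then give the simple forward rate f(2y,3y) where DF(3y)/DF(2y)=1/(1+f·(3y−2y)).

step 1 [1y] bond c/1=3/100: DF=(199923/200000 − 3/100·(0))/(1+3/100) = 1941/2000 ≈ 0.970500
step 2 [2y] zero: DF = P = 383/400 ≈ 0.957500
step 3 [3y] zero: DF = P = 9189/10000 ≈ 0.918900

1 1 1941/2000
2 2 383/400
3 3 9189/10000
f(2y,3y) = ((383/400)/(9189/10000) − 1)/(1) = 386/9189 ≈ 4.2007%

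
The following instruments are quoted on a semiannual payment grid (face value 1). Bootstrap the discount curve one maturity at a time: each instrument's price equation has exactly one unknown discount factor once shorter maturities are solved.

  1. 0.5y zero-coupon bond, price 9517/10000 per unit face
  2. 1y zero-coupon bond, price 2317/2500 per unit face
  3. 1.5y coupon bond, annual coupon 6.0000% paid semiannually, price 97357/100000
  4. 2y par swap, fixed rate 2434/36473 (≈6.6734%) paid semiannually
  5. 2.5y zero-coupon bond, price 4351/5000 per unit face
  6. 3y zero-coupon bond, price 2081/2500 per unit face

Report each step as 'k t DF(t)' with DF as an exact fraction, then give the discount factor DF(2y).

1 1/2 9517/10000
2 1 2317/2500
3 3/2 1781/2000
4 2 8783/10000
5 5/2 4351/5000
6 3 2081/2500
DF(2y) = 8783/10000 ≈ 0.878300

step 1 [0.5y] zero: DF = P = 9517/10000 ≈ 0.951700
step 2 [1y] zero: DF = P = 2317/2500 ≈ 0.926800
step 3 [1.5y] bond c/2=3/100: DF=(97357/100000 − 3/100·(0.951700+0.926800))/(1+3/100) = 1781/2000 ≈ 0.890500
step 4 [2y] swap r/2=1217/36473: DF=(1 − 1217/36473·(0.951700+0.926800+0.890500))/(1+1217/36473) = 8783/10000 ≈ 0.878300
step 5 [2.5y] zero: DF = P = 4351/5000 ≈ 0.870200
step 6 [3y] zero: DF = P = 2081/2500 ≈ 0.832400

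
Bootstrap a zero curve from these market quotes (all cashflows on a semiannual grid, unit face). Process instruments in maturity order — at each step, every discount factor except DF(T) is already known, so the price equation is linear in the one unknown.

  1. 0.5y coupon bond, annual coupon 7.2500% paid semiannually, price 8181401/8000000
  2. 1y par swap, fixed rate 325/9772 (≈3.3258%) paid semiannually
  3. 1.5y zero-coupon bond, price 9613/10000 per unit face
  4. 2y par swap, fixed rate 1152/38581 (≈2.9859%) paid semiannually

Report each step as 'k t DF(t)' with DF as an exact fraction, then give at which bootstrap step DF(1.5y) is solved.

1 1/2 9869/10000
2 1 387/400
3 3/2 9613/10000
4 2 589/625
DF(1.5y) is solved at step 3

step 1 [0.5y] bond c/2=29/800: DF=(8181401/8000000 − 29/800·(0))/(1+29/800) = 9869/10000 ≈ 0.986900
step 2 [1y] swap r/2=325/19544: DF=(1 − 325/19544·(0.986900))/(1+325/19544) = 387/400 ≈ 0.967500
step 3 [1.5y] zero: DF = P = 9613/10000 ≈ 0.961300
step 4 [2y] swap r/2=576/38581: DF=(1 − 576/38581·(0.986900+0.967500+0.961300))/(1+576/38581) = 589/625 ≈ 0.942400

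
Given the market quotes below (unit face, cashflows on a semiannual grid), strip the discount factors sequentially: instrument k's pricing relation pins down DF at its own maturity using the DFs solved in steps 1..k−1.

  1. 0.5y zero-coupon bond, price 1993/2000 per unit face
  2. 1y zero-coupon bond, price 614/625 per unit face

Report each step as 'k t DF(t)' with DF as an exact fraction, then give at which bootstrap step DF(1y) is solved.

1 1/2 1993/2000
2 1 614/625
DF(1y) is solved at step 2

step 1 [0.5y] zero: DF = P = 1993/2000 ≈ 0.996500
step 2 [1y] zero: DF = P = 614/625 ≈ 0.982400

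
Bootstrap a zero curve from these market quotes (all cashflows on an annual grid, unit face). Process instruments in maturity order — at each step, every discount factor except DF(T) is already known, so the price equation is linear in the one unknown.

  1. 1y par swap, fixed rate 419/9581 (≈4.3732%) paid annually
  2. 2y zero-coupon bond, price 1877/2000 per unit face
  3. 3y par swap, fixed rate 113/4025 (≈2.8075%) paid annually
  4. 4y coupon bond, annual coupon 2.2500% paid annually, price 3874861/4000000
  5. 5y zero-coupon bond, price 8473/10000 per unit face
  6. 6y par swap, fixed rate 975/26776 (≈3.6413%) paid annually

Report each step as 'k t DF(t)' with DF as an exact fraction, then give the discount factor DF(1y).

1 1 9581/10000
2 2 1877/2000
3 3 9209/10000
4 4 4427/5000
5 5 8473/10000
6 6 161/200
DF(1y) = 9581/10000 ≈ 0.958100

step 1 [1y] swap r/1=419/9581: DF=(1 − 419/9581·(0))/(1+419/9581) = 9581/10000 ≈ 0.958100
step 2 [2y] zero: DF = P = 1877/2000 ≈ 0.938500
step 3 [3y] swap r/1=113/4025: DF=(1 − 113/4025·(0.958100+0.938500))/(1+113/4025) = 9209/10000 ≈ 0.920900
step 4 [4y] bond c/1=9/400: DF=(3874861/4000000 − 9/400·(0.958100+0.938500+0.920900))/(1+9/400) = 4427/5000 ≈ 0.885400
step 5 [5y] zero: DF = P = 8473/10000 ≈ 0.847300
step 6 [6y] swap r/1=975/26776: DF=(1 − 975/26776·(0.958100+0.938500+0.920900+0.885400+0.847300))/(1+975/26776) = 161/200 ≈ 0.805000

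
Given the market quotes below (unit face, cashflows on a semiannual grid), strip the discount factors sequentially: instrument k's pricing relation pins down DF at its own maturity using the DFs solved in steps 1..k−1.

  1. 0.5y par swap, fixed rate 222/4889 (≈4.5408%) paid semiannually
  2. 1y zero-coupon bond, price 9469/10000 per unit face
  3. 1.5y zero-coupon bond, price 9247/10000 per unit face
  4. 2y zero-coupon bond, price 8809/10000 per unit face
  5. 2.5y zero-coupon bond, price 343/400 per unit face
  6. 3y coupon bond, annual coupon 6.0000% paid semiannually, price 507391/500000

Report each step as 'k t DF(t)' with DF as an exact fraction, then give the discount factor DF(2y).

step 1 [0.5y] swap r/2=111/4889: DF=(1 − 111/4889·(0))/(1+111/4889) = 4889/5000 ≈ 0.977800
step 2 [1y] zero: DF = P = 9469/10000 ≈ 0.946900
step 3 [1.5y] zero: DF = P = 9247/10000 ≈ 0.924700
step 4 [2y] zero: DF = P = 8809/10000 ≈ 0.880900
step 5 [2.5y] zero: DF = P = 343/400 ≈ 0.857500
step 6 [3y] bond c/2=3/100: DF=(507391/500000 − 3/100·(0.977800+0.946900+0.924700+0.880900+0.857500))/(1+3/100) = 2129/2500 ≈ 0.851600

1 1/2 4889/5000
2 1 9469/10000
3 3/2 9247/10000
4 2 8809/10000
5 5/2 343/400
6 3 2129/2500
DF(2y) = 8809/10000 ≈ 0.880900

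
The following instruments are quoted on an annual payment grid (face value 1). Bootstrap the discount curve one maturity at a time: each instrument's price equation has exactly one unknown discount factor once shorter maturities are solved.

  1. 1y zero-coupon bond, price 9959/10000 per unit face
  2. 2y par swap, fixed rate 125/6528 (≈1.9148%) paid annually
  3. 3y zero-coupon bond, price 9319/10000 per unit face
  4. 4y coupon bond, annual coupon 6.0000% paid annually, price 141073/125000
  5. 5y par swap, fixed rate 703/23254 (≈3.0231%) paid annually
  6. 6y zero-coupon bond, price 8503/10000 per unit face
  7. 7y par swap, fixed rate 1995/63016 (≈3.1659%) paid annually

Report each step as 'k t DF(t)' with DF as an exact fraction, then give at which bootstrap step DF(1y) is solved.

step 1 [1y] zero: DF = P = 9959/10000 ≈ 0.995900
step 2 [2y] swap r/1=125/6528: DF=(1 − 125/6528·(0.995900))/(1+125/6528) = 77/80 ≈ 0.962500
step 3 [3y] zero: DF = P = 9319/10000 ≈ 0.931900
step 4 [4y] bond c/1=3/50: DF=(141073/125000 − 3/50·(0.995900+0.962500+0.931900))/(1+3/50) = 9011/10000 ≈ 0.901100
step 5 [5y] swap r/1=703/23254: DF=(1 − 703/23254·(0.995900+0.962500+0.931900+0.901100))/(1+703/23254) = 4297/5000 ≈ 0.859400
step 6 [6y] zero: DF = P = 8503/10000 ≈ 0.850300
step 7 [7y] swap r/1=1995/63016: DF=(1 − 1995/63016·(0.995900+0.962500+0.931900+0.901100+0.859400+0.850300))/(1+1995/63016) = 1601/2000 ≈ 0.800500

1 1 9959/10000
2 2 77/80
3 3 9319/10000
4 4 9011/10000
5 5 4297/5000
6 6 8503/10000
7 7 1601/2000
DF(1y) is solved at step 1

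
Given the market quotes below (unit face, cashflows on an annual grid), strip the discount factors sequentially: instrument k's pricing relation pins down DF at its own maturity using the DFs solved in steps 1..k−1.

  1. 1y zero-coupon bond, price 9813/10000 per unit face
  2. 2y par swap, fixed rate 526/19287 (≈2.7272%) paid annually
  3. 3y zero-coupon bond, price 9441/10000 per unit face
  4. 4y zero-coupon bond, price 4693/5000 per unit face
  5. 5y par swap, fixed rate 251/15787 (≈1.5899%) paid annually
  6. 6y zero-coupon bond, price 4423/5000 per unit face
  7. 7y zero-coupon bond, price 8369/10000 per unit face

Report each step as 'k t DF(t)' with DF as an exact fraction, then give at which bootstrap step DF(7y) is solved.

step 1 [1y] zero: DF = P = 9813/10000 ≈ 0.981300
step 2 [2y] swap r/1=526/19287: DF=(1 − 526/19287·(0.981300))/(1+526/19287) = 4737/5000 ≈ 0.947400
step 3 [3y] zero: DF = P = 9441/10000 ≈ 0.944100
step 4 [4y] zero: DF = P = 4693/5000 ≈ 0.938600
step 5 [5y] swap r/1=251/15787: DF=(1 − 251/15787·(0.981300+0.947400+0.944100+0.938600))/(1+251/15787) = 9247/10000 ≈ 0.924700
step 6 [6y] zero: DF = P = 4423/5000 ≈ 0.884600
step 7 [7y] zero: DF = P = 8369/10000 ≈ 0.836900

1 1 9813/10000
2 2 4737/5000
3 3 9441/10000
4 4 4693/5000
5 5 9247/10000
6 6 4423/5000
7 7 8369/10000
DF(7y) is solved at step 7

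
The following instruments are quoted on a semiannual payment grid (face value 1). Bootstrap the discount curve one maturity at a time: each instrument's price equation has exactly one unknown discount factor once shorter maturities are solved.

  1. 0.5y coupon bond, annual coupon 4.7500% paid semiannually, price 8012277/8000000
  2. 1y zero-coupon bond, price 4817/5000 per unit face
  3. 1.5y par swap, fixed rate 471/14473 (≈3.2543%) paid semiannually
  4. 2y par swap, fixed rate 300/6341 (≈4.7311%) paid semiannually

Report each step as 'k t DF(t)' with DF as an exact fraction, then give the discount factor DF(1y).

step 1 [0.5y] bond c/2=19/800: DF=(8012277/8000000 − 19/800·(0))/(1+19/800) = 9783/10000 ≈ 0.978300
step 2 [1y] zero: DF = P = 4817/5000 ≈ 0.963400
step 3 [1.5y] swap r/2=471/28946: DF=(1 − 471/28946·(0.978300+0.963400))/(1+471/28946) = 9529/10000 ≈ 0.952900
step 4 [2y] swap r/2=150/6341: DF=(1 − 150/6341·(0.978300+0.963400+0.952900))/(1+150/6341) = 91/100 ≈ 0.910000

1 1/2 9783/10000
2 1 4817/5000
3 3/2 9529/10000
4 2 91/100
DF(1y) = 4817/5000 ≈ 0.963400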